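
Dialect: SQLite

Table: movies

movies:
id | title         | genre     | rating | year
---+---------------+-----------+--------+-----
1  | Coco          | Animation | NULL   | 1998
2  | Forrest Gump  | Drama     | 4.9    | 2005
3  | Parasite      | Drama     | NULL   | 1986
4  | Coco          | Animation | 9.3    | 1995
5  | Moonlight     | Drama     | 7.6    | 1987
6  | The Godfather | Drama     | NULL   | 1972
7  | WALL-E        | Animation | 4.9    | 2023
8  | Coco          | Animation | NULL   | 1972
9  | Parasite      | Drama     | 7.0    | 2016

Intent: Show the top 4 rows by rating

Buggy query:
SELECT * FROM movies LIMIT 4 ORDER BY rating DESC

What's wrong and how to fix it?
Bug: LIMIT must come after ORDER BY

Fix: Swap the clauses: ORDER BY first, then LIMIT

Corrected query:
SELECT * FROM movies ORDER BY rating DESC LIMIT 4

Result:
id | title        | genre     | rating | year
---+--------------+-----------+--------+-----
4  | Coco         | Animation | 9.3    | 1995
5  | Moonlight    | Drama     | 7.6    | 1987
9  | Parasite     | Drama     | 7      | 2016
2  | Forrest Gump | Drama     | 4.9    | 2005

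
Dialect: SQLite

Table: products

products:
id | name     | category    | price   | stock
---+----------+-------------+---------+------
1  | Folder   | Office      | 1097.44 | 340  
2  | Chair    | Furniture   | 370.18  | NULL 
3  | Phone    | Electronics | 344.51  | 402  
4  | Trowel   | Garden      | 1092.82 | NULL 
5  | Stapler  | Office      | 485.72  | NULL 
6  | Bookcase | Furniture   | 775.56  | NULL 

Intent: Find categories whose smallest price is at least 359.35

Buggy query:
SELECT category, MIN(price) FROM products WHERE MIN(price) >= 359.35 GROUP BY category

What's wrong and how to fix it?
Bug: MIN() in WHERE is a misuse of aggregate

Fix: Replace WHERE with HAVING after the GROUP BY

Corrected query:
SELECT category, MIN(price) FROM products GROUP BY category HAVING MIN(price) >= 359.35

Result:
category  | MIN(price)
----------+-----------
Furniture | 370.18    
Garden    | 1092.82   
Office    | 485.72    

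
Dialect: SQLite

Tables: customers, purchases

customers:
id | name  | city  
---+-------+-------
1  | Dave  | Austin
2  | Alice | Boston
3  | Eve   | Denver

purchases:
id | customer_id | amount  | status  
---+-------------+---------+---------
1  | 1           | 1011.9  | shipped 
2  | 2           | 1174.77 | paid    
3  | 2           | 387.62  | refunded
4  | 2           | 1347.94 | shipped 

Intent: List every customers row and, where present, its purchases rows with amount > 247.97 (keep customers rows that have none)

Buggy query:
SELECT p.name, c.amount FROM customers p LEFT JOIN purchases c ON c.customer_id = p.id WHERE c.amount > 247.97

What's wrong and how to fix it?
Bug: Filtering c.amount in WHERE discards the NULL rows produced by LEFT JOIN, turning it into an inner join

Fix: Put 'c.amount > 247.97' in the JOIN's ON clause instead of WHERE

Corrected query:
SELECT p.name, c.amount FROM customers p LEFT JOIN purchases c ON c.customer_id = p.id AND c.amount > 247.97

Result:
name  | amount 
------+--------
Dave  | 1011.9 
Alice | 387.62 
Alice | 1174.77
Alice | 1347.94
Eve   | NULL   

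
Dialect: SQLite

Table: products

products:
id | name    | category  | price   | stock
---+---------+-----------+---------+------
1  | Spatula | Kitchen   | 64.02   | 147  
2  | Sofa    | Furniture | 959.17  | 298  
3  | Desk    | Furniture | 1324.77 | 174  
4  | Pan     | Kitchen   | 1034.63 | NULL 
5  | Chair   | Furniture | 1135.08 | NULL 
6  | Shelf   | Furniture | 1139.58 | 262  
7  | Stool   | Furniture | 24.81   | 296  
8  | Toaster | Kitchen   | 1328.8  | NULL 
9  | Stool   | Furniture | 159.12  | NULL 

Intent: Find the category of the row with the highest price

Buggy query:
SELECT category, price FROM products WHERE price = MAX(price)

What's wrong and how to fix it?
Bug: WHERE is evaluated per row; an aggregate over the whole table isn't defined there

Fix: Use a subquery: WHERE price = (SELECT MAX(price) FROM products)

Corrected query:
SELECT category, price FROM products WHERE price = (SELECT MAX(price) FROM products)

Result:
category | price 
---------+-------
Kitchen  | 1328.8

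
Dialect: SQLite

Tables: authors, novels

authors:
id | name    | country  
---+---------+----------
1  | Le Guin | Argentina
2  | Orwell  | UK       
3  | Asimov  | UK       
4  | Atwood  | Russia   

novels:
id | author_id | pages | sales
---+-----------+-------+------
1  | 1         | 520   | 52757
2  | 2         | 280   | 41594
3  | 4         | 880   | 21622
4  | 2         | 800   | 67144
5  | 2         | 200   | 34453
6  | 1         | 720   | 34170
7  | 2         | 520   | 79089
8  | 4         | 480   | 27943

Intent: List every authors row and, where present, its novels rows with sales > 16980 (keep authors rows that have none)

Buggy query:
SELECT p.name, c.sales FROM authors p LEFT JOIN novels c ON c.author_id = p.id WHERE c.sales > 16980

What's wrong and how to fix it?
Bug: A WHERE condition on the right-hand table after LEFT JOIN drops unmatched parents

Fix: Move the right-table condition into the ON clause so unmatched parents are kept

Corrected query:
SELECT p.name, c.sales FROM authors p LEFT JOIN novels c ON c.author_id = p.id AND c.sales > 16980

Result:
name    | sales
--------+------
Le Guin | 34170
Le Guin | 52757
Orwell  | 34453
Orwell  | 41594
Orwell  | 67144
Orwell  | 79089
Asimov  | NULL 
Atwood  | 21622
Atwood  | 27943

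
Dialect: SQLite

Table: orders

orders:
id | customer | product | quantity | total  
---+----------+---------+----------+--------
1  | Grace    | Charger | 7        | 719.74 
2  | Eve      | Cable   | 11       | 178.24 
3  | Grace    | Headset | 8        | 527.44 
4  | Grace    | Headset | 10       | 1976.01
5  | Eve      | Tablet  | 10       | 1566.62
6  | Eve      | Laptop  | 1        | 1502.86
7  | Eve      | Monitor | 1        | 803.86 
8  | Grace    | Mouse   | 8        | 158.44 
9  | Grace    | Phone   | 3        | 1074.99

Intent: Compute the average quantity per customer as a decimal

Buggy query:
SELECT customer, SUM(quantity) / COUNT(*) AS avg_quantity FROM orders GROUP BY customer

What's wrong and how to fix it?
Bug: Both operands are integers, so '/' performs integer division and truncates

Fix: Cast one side to REAL so the division keeps the fractional part

Corrected query:
SELECT customer, SUM(quantity) * 1.0 / COUNT(*) AS avg_quantity FROM orders GROUP BY customer

Result:
customer | avg_quantity
---------+-------------
Eve      | 5.75        
Grace    | 7.2         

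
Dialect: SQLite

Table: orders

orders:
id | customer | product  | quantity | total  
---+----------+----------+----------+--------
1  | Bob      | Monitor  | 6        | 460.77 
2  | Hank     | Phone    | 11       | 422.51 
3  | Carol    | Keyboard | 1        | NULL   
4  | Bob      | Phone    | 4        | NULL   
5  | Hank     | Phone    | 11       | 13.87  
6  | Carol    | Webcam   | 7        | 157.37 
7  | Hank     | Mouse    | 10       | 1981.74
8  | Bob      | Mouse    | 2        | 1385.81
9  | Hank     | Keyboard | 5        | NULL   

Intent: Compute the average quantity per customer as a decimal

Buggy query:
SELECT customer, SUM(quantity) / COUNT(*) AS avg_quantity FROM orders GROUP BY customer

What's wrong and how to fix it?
Bug: SUM(quantity) and COUNT(*) are both integers; the division truncates the fractional part

Fix: Cast one side to REAL so the division keeps the fractional part

Corrected query:
SELECT customer, SUM(quantity) * 1.0 / COUNT(*) AS avg_quantity FROM orders GROUP BY customer

Result:
customer | avg_quantity
---------+-------------
Bob      | 4           
Carol    | 4           
Hank     | 9.25        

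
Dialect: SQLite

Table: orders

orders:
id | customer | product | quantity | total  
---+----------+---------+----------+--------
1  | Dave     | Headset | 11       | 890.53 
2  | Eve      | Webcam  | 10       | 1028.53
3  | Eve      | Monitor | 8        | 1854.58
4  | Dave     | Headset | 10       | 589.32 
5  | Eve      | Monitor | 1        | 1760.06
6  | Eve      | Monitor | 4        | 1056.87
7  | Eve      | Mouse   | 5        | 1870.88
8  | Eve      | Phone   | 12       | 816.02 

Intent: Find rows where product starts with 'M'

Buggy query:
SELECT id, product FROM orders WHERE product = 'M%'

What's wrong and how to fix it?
Bug: Wildcards only work with LIKE; '=' treats '%' as a literal character

Fix: Replace '=' with LIKE so 'M%' is treated as a pattern

Corrected query:
SELECT id, product FROM orders WHERE product LIKE 'M%'

Result:
id | product
---+--------
3  | Monitor
5  | Monitor
6  | Monitor
7  | Mouse  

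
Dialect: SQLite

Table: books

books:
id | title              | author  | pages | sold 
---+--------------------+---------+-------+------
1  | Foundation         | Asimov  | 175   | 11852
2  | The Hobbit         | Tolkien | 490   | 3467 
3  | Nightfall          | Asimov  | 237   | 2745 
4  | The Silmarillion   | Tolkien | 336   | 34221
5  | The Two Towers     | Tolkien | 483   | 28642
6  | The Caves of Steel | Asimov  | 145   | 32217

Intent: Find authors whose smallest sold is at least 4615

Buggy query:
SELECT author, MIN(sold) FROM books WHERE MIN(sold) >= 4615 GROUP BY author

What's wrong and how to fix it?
Bug: MIN() in WHERE is a misuse of aggregate

Fix: Replace WHERE with HAVING after the GROUP BY

Corrected query:
SELECT author, MIN(sold) FROM books GROUP BY author HAVING MIN(sold) >= 4615

Result:
(no rows)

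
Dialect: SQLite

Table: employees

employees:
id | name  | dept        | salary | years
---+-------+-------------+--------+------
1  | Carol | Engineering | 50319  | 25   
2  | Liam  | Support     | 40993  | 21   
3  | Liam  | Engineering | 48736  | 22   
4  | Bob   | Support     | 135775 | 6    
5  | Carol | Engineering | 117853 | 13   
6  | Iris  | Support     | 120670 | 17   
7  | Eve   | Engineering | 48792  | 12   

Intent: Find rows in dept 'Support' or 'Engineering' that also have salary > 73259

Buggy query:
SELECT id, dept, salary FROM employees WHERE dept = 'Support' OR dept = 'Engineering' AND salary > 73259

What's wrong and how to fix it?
Bug: AND binds tighter than OR, so this parses as dept = 'Support' OR (dept = 'Engineering' AND salary > 73259)

Fix: Group the OR with parentheses (or use IN), then AND the threshold

Corrected query:
SELECT id, dept, salary FROM employees WHERE (dept = 'Support' OR dept = 'Engineering') AND salary > 73259

Result:
id | dept        | salary
---+-------------+-------
4  | Support     | 135775
5  | Engineering | 117853
6  | Support     | 120670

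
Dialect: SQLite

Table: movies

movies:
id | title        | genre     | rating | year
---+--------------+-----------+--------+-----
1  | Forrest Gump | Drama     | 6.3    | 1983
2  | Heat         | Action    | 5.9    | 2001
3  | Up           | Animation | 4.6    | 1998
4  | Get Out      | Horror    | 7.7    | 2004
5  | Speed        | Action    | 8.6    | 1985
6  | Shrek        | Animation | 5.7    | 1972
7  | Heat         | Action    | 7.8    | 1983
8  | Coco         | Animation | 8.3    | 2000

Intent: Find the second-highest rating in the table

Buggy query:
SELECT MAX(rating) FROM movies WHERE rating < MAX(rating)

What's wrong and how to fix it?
Bug: The inner MAX is an aggregate inside WHERE, which is not allowed

Fix: Put the inner MAX in a scalar subquery

Corrected query:
SELECT MAX(rating) FROM movies WHERE rating < (SELECT MAX(rating) FROM movies)

Result:
MAX(rating)
-----------
8.3        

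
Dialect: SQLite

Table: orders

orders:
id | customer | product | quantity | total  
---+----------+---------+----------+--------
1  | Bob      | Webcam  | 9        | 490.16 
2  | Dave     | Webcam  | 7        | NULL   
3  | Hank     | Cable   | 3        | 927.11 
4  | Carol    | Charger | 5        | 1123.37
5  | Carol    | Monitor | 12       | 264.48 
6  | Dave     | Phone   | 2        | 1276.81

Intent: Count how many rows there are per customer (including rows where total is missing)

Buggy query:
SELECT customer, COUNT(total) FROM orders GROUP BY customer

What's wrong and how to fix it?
Bug: COUNT(total) skips NULLs, so groups with missing total are undercounted

Fix: Replace COUNT(total) with COUNT(*)

Corrected query:
SELECT customer, COUNT(*) FROM orders GROUP BY customer

Result:
customer | COUNT(*)
---------+---------
Bob      | 1       
Carol    | 2       
Dave     | 2       
Hank     | 1       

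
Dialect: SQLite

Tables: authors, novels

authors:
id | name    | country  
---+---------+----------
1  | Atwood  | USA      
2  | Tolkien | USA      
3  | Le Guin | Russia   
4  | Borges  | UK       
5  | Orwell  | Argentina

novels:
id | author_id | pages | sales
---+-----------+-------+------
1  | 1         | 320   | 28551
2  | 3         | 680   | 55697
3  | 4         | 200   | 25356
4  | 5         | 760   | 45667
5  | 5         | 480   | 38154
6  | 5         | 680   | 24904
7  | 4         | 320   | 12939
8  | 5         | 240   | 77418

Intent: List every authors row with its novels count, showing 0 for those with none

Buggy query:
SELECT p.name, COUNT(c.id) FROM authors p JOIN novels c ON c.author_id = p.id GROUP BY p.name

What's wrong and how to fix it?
Bug: An inner join excludes parents with zero children

Fix: Switch to LEFT JOIN to retain unmatched parent rows

Corrected query:
SELECT p.name, COUNT(c.id) FROM authors p LEFT JOIN novels c ON c.author_id = p.id GROUP BY p.name

Result:
name    | COUNT(c.id)
--------+------------
Atwood  | 1          
Borges  | 2          
Le Guin | 1          
Orwell  | 4          
Tolkien | 0          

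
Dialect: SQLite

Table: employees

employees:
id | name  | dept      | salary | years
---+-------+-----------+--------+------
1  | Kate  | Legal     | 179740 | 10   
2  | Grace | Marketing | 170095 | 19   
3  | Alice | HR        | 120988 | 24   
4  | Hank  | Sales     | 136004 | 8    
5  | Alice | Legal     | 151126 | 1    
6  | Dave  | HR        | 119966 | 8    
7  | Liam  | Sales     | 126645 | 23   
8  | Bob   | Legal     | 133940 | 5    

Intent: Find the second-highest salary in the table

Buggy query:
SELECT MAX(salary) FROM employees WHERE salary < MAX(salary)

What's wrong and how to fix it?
Bug: The inner MAX is an aggregate inside WHERE, which is not allowed

Fix: Put the inner MAX in a scalar subquery

Corrected query:
SELECT MAX(salary) FROM employees WHERE salary < (SELECT MAX(salary) FROM employees)

Result:
MAX(salary)
-----------
170095     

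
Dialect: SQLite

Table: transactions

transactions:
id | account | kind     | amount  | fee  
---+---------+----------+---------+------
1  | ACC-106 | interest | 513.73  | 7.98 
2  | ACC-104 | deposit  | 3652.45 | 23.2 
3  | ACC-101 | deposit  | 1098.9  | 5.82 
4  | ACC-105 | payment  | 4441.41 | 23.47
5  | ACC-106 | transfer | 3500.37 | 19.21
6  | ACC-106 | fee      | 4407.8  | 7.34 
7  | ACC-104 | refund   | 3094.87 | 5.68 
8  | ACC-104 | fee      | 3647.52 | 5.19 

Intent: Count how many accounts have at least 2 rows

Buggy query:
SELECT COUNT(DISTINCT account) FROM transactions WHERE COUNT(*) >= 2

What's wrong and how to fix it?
Bug: WHERE filters individual rows, not groups, so a group-level COUNT is invalid there

Fix: Group first with HAVING COUNT(*) >= 2, then COUNT the resulting groups

Corrected query:
SELECT COUNT(*) FROM (SELECT account FROM transactions GROUP BY account HAVING COUNT(*) >= 2)

Result:
COUNT(*)
--------
2       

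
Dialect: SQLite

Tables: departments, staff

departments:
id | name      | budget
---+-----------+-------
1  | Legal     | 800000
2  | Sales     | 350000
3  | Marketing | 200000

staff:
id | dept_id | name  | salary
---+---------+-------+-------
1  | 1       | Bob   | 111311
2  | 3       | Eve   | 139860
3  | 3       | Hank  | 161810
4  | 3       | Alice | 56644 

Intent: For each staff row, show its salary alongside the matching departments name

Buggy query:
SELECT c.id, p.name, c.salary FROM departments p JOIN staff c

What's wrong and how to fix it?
Bug: JOIN with no ON clause produces a cartesian product; every staff row pairs with every departments row

Fix: Add ON c.dept_id = p.id to the JOIN

Corrected query:
SELECT c.id, p.name, c.salary FROM departments p JOIN staff c ON c.dept_id = p.id

Result:
id | name      | salary
---+-----------+-------
1  | Legal     | 111311
2  | Marketing | 139860
3  | Marketing | 161810
4  | Marketing | 56644 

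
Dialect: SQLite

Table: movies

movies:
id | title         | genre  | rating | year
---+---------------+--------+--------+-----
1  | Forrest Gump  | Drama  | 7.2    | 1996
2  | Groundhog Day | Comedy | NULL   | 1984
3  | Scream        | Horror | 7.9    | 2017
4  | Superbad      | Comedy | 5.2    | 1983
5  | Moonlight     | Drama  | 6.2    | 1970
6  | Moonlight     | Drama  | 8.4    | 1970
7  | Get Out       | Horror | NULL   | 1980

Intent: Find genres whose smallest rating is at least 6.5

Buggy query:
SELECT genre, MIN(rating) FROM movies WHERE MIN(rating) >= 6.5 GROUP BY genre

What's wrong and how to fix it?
Bug: MIN() in WHERE is a misuse of aggregate

Fix: Replace WHERE with HAVING after the GROUP BY

Corrected query:
SELECT genre, MIN(rating) FROM movies GROUP BY genre HAVING MIN(rating) >= 6.5

Result:
genre  | MIN(rating)
-------+------------
Horror | 7.9        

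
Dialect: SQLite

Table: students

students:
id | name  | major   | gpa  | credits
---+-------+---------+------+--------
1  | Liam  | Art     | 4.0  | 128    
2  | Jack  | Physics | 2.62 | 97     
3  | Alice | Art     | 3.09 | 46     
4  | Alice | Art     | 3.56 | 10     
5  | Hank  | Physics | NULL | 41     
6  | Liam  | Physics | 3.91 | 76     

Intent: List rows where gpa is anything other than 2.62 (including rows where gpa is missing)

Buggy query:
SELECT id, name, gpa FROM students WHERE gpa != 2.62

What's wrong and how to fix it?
Bug: Inequality against NULL is unknown, not true; rows with NULL are dropped

Fix: Add an explicit OR gpa IS NULL to include the missing-value rows

Corrected query:
SELECT id, name, gpa FROM students WHERE gpa != 2.62 OR gpa IS NULL

Result:
id | name  | gpa 
---+-------+-----
1  | Liam  | 4   
3  | Alice | 3.09
4  | Alice | 3.56
5  | Hank  | NULL
6  | Liam  | 3.91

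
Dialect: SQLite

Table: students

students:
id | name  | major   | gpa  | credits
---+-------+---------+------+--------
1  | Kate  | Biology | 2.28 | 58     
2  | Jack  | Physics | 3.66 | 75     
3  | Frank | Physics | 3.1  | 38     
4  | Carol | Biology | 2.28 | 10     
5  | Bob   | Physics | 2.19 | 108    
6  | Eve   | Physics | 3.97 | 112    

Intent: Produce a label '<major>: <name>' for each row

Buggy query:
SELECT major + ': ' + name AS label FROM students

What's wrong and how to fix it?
Bug: '+' is numeric addition; on text columns SQLite converts them to 0 instead of concatenating

Fix: Replace + with || to concatenate text

Corrected query:
SELECT major || ': ' || name AS label FROM students

Result:
label         
--------------
Biology: Kate 
Physics: Jack 
Physics: Frank
Biology: Carol
Physics: Bob  
Physics: Eve  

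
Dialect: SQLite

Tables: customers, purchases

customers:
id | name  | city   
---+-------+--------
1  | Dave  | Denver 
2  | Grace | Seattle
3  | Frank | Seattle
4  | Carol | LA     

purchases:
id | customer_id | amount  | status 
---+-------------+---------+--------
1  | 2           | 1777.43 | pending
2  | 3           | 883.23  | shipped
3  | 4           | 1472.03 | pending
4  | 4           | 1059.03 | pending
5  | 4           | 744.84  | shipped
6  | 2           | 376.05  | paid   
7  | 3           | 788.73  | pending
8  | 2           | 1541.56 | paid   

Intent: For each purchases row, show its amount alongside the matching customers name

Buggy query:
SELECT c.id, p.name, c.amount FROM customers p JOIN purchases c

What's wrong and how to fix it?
Bug: JOIN with no ON clause produces a cartesian product; every purchases row pairs with every customers row

Fix: Add ON c.customer_id = p.id to the JOIN

Corrected query:
SELECT c.id, p.name, c.amount FROM customers p JOIN purchases c ON c.customer_id = p.id

Result:
id | name  | amount 
---+-------+--------
1  | Grace | 1777.43
2  | Frank | 883.23 
3  | Carol | 1472.03
4  | Carol | 1059.03
5  | Carol | 744.84 
6  | Grace | 376.05 
7  | Frank | 788.73 
8  | Grace | 1541.56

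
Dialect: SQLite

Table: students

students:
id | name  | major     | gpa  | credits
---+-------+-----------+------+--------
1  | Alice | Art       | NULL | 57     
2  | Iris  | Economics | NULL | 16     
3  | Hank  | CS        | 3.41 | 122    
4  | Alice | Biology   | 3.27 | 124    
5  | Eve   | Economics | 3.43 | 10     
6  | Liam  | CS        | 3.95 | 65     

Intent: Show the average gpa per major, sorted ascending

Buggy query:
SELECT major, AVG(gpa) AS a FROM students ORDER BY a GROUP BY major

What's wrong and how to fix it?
Bug: ORDER BY appears before GROUP BY; SQL clause order requires GROUP BY first

Fix: Reorder: SELECT … FROM … GROUP BY … ORDER BY …

Corrected query:
SELECT major, AVG(gpa) AS a FROM students GROUP BY major ORDER BY a

Result:
major     | a   
----------+-----
Art       | NULL
Biology   | 3.27
Economics | 3.43
CS        | 3.68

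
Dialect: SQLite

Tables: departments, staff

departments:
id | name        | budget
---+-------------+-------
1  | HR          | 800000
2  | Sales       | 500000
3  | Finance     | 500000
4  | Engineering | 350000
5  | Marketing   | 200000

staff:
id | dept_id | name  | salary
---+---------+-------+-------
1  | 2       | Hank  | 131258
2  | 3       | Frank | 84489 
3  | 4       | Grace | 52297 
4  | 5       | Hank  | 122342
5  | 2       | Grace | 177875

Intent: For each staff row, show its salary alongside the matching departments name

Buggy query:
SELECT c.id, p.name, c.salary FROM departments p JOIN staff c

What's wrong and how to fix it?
Bug: Missing join condition: each staff row is matched to all departments rows instead of just its own

Fix: Specify the join condition linking the foreign key to the parent id

Corrected query:
SELECT c.id, p.name, c.salary FROM departments p JOIN staff c ON c.dept_id = p.id

Result:
id | name        | salary
---+-------------+-------
1  | Sales       | 131258
2  | Finance     | 84489 
3  | Engineering | 52297 
4  | Marketing   | 122342
5  | Sales       | 177875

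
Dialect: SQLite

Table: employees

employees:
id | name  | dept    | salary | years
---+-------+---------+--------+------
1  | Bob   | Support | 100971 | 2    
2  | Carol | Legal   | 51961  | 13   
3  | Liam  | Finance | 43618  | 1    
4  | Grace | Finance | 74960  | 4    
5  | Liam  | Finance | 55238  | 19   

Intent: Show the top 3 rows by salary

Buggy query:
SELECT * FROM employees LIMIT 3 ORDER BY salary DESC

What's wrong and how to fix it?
Bug: ORDER BY cannot follow LIMIT; LIMIT is the final clause

Fix: Swap the clauses: ORDER BY first, then LIMIT

Corrected query:
SELECT * FROM employees ORDER BY salary DESC LIMIT 3

Result:
id | name  | dept    | salary | years
---+-------+---------+--------+------
1  | Bob   | Support | 100971 | 2    
4  | Grace | Finance | 74960  | 4    
5  | Liam  | Finance | 55238  | 19   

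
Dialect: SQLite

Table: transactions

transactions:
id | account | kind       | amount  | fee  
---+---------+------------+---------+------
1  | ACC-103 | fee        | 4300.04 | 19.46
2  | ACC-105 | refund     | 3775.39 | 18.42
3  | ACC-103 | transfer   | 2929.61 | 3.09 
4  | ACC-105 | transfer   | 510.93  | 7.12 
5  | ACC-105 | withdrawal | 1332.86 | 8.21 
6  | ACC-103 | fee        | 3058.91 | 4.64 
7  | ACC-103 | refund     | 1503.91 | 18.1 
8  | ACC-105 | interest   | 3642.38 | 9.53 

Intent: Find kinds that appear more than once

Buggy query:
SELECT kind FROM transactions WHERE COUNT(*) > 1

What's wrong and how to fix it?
Bug: WHERE can't reference COUNT(*); aggregates are computed after WHERE

Fix: GROUP BY kind, then filter groups with HAVING COUNT(*) > 1

Corrected query:
SELECT kind FROM transactions GROUP BY kind HAVING COUNT(*) > 1

Result:
kind    
--------
fee     
refund  
transfer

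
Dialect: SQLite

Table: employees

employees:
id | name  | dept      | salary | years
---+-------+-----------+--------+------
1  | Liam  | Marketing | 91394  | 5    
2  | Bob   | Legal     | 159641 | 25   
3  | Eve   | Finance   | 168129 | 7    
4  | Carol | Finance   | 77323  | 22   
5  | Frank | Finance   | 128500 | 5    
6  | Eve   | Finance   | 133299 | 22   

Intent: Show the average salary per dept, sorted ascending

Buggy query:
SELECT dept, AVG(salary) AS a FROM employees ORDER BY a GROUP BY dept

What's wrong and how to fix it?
Bug: GROUP BY must precede ORDER BY

Fix: Move ORDER BY to the end, after GROUP BY

Corrected query:
SELECT dept, AVG(salary) AS a FROM employees GROUP BY dept ORDER BY a

Result:
dept      | a        
----------+----------
Marketing | 91394    
Finance   | 126812.75
Legal     | 159641   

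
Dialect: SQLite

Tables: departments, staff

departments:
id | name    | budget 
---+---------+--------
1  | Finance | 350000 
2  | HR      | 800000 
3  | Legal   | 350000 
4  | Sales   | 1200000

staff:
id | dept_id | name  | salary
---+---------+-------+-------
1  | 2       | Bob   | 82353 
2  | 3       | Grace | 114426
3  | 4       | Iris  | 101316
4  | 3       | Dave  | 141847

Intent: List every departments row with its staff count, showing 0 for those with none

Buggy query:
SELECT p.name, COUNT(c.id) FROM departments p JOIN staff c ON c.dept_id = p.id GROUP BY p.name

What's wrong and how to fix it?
Bug: An inner join excludes parents with zero children

Fix: Switch to LEFT JOIN to retain unmatched parent rows

Corrected query:
SELECT p.name, COUNT(c.id) FROM departments p LEFT JOIN staff c ON c.dept_id = p.id GROUP BY p.name

Result:
name    | COUNT(c.id)
--------+------------
Finance | 0          
HR      | 1          
Legal   | 2          
Sales   | 1          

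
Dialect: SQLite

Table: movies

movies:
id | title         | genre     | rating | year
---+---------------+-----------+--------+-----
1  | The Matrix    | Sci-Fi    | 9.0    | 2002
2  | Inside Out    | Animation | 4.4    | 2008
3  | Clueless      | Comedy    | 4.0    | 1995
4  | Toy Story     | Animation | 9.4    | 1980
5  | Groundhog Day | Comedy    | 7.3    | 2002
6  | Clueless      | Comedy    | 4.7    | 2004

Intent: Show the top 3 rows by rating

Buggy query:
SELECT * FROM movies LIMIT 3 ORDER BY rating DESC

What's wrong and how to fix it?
Bug: LIMIT must come after ORDER BY

Fix: Swap the clauses: ORDER BY first, then LIMIT

Corrected query:
SELECT * FROM movies ORDER BY rating DESC LIMIT 3

Result:
id | title         | genre     | rating | year
---+---------------+-----------+--------+-----
4  | Toy Story     | Animation | 9.4    | 1980
1  | The Matrix    | Sci-Fi    | 9      | 2002
5  | Groundhog Day | Comedy    | 7.3    | 2002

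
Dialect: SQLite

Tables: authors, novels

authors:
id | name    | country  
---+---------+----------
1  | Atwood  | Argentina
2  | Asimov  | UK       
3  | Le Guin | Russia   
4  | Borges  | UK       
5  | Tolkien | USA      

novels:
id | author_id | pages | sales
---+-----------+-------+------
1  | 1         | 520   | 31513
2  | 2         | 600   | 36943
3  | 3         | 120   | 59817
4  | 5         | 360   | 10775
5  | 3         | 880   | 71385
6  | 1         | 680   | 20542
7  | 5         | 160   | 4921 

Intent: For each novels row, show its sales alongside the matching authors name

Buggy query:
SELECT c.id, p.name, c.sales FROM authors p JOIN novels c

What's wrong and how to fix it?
Bug: Missing join condition: each novels row is matched to all authors rows instead of just its own

Fix: Add ON c.author_id = p.id to the JOIN

Corrected query:
SELECT c.id, p.name, c.sales FROM authors p JOIN novels c ON c.author_id = p.id

Result:
id | name    | sales
---+---------+------
1  | Atwood  | 31513
2  | Asimov  | 36943
3  | Le Guin | 59817
4  | Tolkien | 10775
5  | Le Guin | 71385
6  | Atwood  | 20542
7  | Tolkien | 4921 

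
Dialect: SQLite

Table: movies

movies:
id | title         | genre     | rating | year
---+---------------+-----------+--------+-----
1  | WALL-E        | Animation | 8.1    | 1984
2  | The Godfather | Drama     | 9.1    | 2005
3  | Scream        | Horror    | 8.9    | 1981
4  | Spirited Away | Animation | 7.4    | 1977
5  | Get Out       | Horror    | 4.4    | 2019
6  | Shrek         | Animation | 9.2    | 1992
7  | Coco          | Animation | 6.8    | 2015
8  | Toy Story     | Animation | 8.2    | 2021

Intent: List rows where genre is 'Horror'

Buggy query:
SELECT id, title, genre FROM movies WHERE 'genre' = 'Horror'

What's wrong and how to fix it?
Bug: 'genre' in single quotes is a string literal, not the column; the comparison is literal-vs-literal and never true

Fix: Reference the column as genre without single quotes

Corrected query:
SELECT id, title, genre FROM movies WHERE genre = 'Horror'

Result:
id | title   | genre 
---+---------+-------
3  | Scream  | Horror
5  | Get Out | Horror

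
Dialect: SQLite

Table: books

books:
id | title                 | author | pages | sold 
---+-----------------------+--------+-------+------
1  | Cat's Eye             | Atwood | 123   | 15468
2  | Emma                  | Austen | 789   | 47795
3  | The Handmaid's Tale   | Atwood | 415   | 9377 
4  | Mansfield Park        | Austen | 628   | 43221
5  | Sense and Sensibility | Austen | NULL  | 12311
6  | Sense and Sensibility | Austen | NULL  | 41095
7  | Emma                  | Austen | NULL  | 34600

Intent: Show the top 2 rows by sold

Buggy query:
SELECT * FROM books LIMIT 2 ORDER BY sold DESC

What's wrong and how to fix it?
Bug: LIMIT must come after ORDER BY

Fix: Swap the clauses: ORDER BY first, then LIMIT

Corrected query:
SELECT * FROM books ORDER BY sold DESC LIMIT 2

Result:
id | title          | author | pages | sold 
---+----------------+--------+-------+------
2  | Emma           | Austen | 789   | 47795
4  | Mansfield Park | Austen | 628   | 43221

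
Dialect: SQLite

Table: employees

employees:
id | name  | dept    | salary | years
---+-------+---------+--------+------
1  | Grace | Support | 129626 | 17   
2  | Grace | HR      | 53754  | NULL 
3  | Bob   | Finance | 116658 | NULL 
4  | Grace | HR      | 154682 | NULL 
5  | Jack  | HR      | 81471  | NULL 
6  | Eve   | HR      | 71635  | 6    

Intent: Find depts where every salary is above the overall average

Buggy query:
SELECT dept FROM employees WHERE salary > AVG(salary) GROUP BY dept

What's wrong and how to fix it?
Bug: AVG() is an aggregate; it can't sit directly in WHERE

Fix: Compute the overall average in a scalar subquery and compare each group's MIN against it in HAVING

Corrected query:
SELECT dept FROM employees GROUP BY dept HAVING MIN(salary) > (SELECT AVG(salary) FROM employees)

Result:
dept   
-------
Finance
Support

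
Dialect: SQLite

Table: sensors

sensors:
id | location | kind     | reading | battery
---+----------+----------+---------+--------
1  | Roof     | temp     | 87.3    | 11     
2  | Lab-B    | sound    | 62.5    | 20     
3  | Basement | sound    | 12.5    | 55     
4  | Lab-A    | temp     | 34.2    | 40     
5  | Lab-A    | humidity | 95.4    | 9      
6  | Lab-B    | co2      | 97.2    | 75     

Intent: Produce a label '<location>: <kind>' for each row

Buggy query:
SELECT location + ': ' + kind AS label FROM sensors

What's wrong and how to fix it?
Bug: '+' is numeric addition; on text columns SQLite converts them to 0 instead of concatenating

Fix: Replace + with || to concatenate text

Corrected query:
SELECT location || ': ' || kind AS label FROM sensors

Result:
label          
---------------
Roof: temp     
Lab-B: sound   
Basement: sound
Lab-A: temp    
Lab-A: humidity
Lab-B: co2     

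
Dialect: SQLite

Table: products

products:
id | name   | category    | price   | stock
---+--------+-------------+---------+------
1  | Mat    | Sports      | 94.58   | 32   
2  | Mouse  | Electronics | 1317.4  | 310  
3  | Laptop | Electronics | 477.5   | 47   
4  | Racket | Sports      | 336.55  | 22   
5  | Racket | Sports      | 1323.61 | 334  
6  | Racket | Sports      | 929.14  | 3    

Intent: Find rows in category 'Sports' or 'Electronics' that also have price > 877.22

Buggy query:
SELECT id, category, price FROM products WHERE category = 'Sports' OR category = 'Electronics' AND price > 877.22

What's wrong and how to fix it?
Bug: Without parentheses, AND is evaluated before OR, so the price filter only applies to the 'Electronics' branch

Fix: Group the OR with parentheses (or use IN), then AND the threshold

Corrected query:
SELECT id, category, price FROM products WHERE (category = 'Sports' OR category = 'Electronics') AND price > 877.22

Result:
id | category    | price  
---+-------------+--------
2  | Electronics | 1317.4 
5  | Sports      | 1323.61
6  | Sports      | 929.14 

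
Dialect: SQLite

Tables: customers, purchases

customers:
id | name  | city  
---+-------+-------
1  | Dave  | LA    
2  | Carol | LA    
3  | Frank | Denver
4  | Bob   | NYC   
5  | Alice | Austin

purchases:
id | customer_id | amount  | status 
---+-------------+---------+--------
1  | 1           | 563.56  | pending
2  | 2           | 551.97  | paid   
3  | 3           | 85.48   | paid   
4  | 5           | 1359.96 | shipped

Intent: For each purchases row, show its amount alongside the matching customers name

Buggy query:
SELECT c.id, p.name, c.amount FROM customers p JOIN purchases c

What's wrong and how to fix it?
Bug: Missing join condition: each purchases row is matched to all customers rows instead of just its own

Fix: Specify the join condition linking the foreign key to the parent id

Corrected query:
SELECT c.id, p.name, c.amount FROM customers p JOIN purchases c ON c.customer_id = p.id

Result:
id | name  | amount 
---+-------+--------
1  | Dave  | 563.56 
2  | Carol | 551.97 
3  | Frank | 85.48  
4  | Alice | 1359.96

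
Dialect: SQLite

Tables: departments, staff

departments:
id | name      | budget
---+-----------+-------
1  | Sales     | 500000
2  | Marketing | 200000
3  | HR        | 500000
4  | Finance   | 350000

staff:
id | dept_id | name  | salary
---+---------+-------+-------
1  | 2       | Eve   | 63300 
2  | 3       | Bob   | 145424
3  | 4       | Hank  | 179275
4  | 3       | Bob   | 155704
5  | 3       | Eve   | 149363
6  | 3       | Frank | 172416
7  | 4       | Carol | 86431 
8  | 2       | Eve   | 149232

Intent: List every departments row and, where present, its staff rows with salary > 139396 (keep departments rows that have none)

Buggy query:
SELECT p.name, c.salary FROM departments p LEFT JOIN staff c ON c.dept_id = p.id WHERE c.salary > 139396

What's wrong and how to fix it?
Bug: A WHERE condition on the right-hand table after LEFT JOIN drops unmatched parents

Fix: Move the right-table condition into the ON clause so unmatched parents are kept

Corrected query:
SELECT p.name, c.salary FROM departments p LEFT JOIN staff c ON c.dept_id = p.id AND c.salary > 139396

Result:
name      | salary
----------+-------
Sales     | NULL  
Marketing | 149232
HR        | 145424
HR        | 149363
HR        | 155704
HR        | 172416
Finance   | 179275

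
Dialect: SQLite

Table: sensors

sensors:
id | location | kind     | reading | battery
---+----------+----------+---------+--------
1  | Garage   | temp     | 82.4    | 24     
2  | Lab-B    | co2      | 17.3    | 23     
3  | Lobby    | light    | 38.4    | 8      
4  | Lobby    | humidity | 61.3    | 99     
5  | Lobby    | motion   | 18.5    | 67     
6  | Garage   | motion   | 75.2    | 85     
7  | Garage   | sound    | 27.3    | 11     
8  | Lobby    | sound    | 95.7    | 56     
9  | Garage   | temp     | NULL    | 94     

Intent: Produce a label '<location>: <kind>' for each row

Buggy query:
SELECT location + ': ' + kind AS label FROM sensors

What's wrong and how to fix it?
Bug: SQLite uses || for string concatenation; + coerces text to numbers (yielding 0)

Fix: Replace + with || to concatenate text

Corrected query:
SELECT location || ': ' || kind AS label FROM sensors

Result:
label          
---------------
Garage: temp   
Lab-B: co2     
Lobby: light   
Lobby: humidity
Lobby: motion  
Garage: motion 
Garage: sound  
Lobby: sound   
Garage: temp   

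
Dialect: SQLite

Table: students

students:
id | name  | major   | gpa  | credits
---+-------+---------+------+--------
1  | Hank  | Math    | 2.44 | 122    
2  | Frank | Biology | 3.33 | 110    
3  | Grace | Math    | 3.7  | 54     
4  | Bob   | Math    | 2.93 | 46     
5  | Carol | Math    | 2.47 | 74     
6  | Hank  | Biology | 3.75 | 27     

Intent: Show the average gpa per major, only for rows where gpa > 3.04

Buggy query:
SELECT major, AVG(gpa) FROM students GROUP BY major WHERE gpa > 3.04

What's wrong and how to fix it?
Bug: Row-level WHERE must come before GROUP BY in the clause order

Fix: Move the WHERE clause before GROUP BY

Corrected query:
SELECT major, AVG(gpa) FROM students WHERE gpa > 3.04 GROUP BY major

Result:
major   | AVG(gpa)
--------+---------
Biology | 3.54    
Math    | 3.7     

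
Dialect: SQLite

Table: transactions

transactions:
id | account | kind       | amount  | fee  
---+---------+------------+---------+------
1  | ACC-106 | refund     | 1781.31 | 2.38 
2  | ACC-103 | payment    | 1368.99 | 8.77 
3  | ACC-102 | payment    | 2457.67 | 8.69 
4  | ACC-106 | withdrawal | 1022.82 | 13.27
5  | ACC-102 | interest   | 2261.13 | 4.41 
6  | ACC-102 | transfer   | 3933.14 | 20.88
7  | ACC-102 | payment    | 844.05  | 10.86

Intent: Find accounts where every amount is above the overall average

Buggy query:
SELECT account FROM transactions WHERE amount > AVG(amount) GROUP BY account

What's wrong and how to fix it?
Bug: AVG() is an aggregate; it can't sit directly in WHERE

Fix: Use a subquery for AVG and a HAVING MIN(...) filter so the condition holds for every row in the group

Corrected query:
SELECT account FROM transactions GROUP BY account HAVING MIN(amount) > (SELECT AVG(amount) FROM transactions)

Result:
(no rows)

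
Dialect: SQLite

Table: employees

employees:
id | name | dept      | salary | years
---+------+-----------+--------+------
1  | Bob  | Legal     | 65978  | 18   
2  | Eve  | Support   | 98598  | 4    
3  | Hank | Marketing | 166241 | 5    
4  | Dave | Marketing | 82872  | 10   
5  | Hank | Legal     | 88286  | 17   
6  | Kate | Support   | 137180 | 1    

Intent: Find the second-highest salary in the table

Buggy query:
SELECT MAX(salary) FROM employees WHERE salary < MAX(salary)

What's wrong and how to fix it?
Bug: MAX(salary) on the right of the comparison is an aggregate-in-WHERE error

Fix: Compute the overall MAX in a subquery, then take MAX of rows below it

Corrected query:
SELECT MAX(salary) FROM employees WHERE salary < (SELECT MAX(salary) FROM employees)

Result:
MAX(salary)
-----------
137180     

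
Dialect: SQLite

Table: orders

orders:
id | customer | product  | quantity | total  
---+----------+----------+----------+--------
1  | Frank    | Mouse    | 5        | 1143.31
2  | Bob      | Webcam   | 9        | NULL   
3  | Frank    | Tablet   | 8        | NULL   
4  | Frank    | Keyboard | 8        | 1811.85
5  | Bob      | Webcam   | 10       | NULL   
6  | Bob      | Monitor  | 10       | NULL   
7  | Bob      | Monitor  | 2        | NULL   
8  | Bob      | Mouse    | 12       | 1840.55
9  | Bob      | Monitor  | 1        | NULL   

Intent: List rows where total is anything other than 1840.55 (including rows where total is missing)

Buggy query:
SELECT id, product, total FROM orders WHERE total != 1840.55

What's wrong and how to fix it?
Bug: Inequality against NULL is unknown, not true; rows with NULL are dropped

Fix: Add an explicit OR total IS NULL to include the missing-value rows

Corrected query:
SELECT id, product, total FROM orders WHERE total != 1840.55 OR total IS NULL

Result:
id | product  | total  
---+----------+--------
1  | Mouse    | 1143.31
2  | Webcam   | NULL   
3  | Tablet   | NULL   
4  | Keyboard | 1811.85
5  | Webcam   | NULL   
6  | Monitor  | NULL   
7  | Monitor  | NULL   
9  | Monitor  | NULL   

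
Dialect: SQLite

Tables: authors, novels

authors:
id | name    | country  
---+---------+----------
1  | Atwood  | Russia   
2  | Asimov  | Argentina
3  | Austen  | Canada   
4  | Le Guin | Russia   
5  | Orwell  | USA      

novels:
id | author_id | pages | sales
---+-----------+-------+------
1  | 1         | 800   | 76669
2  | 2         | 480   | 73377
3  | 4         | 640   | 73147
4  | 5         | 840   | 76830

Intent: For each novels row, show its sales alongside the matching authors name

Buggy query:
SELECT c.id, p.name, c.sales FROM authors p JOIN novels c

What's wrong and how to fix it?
Bug: Missing join condition: each novels row is matched to all authors rows instead of just its own

Fix: Specify the join condition linking the foreign key to the parent id

Corrected query:
SELECT c.id, p.name, c.sales FROM authors p JOIN novels c ON c.author_id = p.id

Result:
id | name    | sales
---+---------+------
1  | Atwood  | 76669
2  | Asimov  | 73377
3  | Le Guin | 73147
4  | Orwell  | 76830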